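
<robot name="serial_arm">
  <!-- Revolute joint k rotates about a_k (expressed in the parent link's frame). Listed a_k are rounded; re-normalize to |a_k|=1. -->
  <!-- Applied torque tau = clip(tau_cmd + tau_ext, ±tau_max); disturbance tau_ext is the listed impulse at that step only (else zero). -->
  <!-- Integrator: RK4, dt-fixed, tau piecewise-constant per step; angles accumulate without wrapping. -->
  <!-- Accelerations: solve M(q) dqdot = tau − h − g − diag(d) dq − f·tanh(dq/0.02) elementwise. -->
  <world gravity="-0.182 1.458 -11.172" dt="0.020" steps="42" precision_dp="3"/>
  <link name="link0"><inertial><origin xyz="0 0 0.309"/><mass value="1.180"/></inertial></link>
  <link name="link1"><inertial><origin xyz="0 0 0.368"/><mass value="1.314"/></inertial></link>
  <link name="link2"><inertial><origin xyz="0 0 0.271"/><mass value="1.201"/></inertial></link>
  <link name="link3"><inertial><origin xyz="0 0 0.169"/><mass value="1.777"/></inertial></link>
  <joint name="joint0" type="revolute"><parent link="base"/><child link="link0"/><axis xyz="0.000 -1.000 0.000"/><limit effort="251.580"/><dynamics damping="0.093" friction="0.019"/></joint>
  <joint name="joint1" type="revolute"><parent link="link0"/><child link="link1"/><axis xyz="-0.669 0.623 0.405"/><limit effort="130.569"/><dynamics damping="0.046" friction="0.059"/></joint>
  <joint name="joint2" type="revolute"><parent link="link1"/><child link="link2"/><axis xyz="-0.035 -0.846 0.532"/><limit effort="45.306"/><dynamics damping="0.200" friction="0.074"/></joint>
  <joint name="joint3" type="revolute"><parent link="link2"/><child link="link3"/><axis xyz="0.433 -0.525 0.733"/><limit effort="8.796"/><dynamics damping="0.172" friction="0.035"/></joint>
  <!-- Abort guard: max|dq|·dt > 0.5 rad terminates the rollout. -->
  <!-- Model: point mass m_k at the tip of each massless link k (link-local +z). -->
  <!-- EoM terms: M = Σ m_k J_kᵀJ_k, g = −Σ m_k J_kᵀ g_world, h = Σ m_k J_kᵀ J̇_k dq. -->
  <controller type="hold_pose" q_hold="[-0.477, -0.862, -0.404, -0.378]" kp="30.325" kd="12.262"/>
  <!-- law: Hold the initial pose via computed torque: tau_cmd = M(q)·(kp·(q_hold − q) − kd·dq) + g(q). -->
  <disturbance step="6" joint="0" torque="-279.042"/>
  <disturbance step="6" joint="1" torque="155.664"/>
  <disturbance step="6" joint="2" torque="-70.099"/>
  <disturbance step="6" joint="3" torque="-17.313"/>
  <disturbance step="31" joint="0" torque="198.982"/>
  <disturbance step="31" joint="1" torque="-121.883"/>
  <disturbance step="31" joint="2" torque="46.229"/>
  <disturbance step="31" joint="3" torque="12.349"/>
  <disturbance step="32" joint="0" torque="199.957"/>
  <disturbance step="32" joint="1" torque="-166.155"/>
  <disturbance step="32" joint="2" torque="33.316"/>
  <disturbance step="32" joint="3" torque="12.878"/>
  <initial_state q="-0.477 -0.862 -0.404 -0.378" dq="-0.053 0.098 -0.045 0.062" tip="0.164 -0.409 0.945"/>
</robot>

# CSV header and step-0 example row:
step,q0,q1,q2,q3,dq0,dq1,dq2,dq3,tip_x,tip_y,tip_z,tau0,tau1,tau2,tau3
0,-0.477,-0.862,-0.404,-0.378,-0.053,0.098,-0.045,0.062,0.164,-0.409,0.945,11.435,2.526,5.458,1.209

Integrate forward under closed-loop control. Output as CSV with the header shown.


step,q0,q1,q2,q3,dq0,dq1,dq2,dq3,tip_x,tip_y,tip_z,tau0,tau1,tau2,tau3
1,-0.478,-0.860,-0.404,-0.378,-0.046,0.067,-0.018,0.015,0.166,-0.409,0.945,10.624,3.120,5.284,1.157
2,-0.479,-0.859,-0.404,-0.379,-0.037,0.047,-0.009,0.012,0.168,-0.409,0.945,9.961,3.606,5.146,1.114
3,-0.480,-0.859,-0.404,-0.379,-0.029,0.032,-0.006,0.017,0.169,-0.408,0.945,9.419,4.003,5.036,1.079
4,-0.480,-0.858,-0.404,-0.379,-0.021,0.021,-0.005,0.022,0.170,-0.408,0.945,8.975,4.325,4.947,1.051
5,-0.481,-0.858,-0.404,-0.380,-0.014,0.014,-0.006,0.027,0.170,-0.408,0.945,8.612,4.585,4.874,1.028
6,-0.481,-0.858,-0.404,-0.380,-0.008,0.008,-0.007,0.030,0.171,-0.408,0.945,-251.580,130.569,-45.306,-8.796
7,-0.524,-0.883,-0.370,-0.343,-4.290,-2.535,3.283,3.821,0.181,-0.410,0.942,74.201,-27.609,17.273,3.469
8,-0.598,-0.926,-0.316,-0.276,-3.088,-1.744,2.187,2.790,0.198,-0.411,0.936,62.131,-22.932,14.394,2.933
9,-0.650,-0.955,-0.280,-0.231,-2.184,-1.199,1.483,1.761,0.211,-0.410,0.930,52.219,-18.496,12.095,2.465
10,-0.687,-0.975,-0.255,-0.204,-1.498,-0.807,0.990,0.996,0.221,-0.409,0.926,44.118,-14.553,10.294,2.076
11,-0.712,-0.989,-0.239,-0.189,-0.975,-0.517,0.627,0.487,0.228,-0.409,0.923,37.512,-11.162,8.890,1.758
12,-0.727,-0.997,-0.229,-0.183,-0.575,-0.298,0.352,0.168,0.233,-0.408,0.920,32.131,-8.301,7.797,1.502
13,-0.736,-1.001,-0.224,-0.182,-0.267,-0.128,0.136,0.010,0.236,-0.408,0.919,27.747,-5.914,6.945,1.293
14,-0.739,-1.002,-0.223,-0.182,-0.034,0.003,-0.033,-0.035,0.238,-0.408,0.918,24.175,-3.934,6.275,1.121
15,-0.738,-1.001,-0.225,-0.183,0.126,0.085,-0.130,-0.075,0.238,-0.408,0.918,21.269,-2.275,5.717,0.977
16,-0.734,-0.999,-0.228,-0.185,0.244,0.145,-0.200,-0.100,0.237,-0.408,0.919,18.896,-0.906,5.277,0.862
17,-0.728,-0.996,-0.233,-0.187,0.330,0.188,-0.251,-0.114,0.236,-0.409,0.919,16.953,0.218,4.930,0.771
18,-0.721,-0.992,-0.238,-0.190,0.391,0.219,-0.287,-0.121,0.234,-0.409,0.920,15.361,1.143,4.657,0.699
19,-0.713,-0.987,-0.244,-0.192,0.433,0.239,-0.310,-0.125,0.232,-0.410,0.921,14.052,1.904,4.443,0.644
20,-0.704,-0.982,-0.251,-0.194,0.459,0.251,-0.324,-0.126,0.229,-0.410,0.923,12.975,2.530,4.276,0.601
21,-0.694,-0.977,-0.257,-0.197,0.474,0.258,-0.330,-0.126,0.226,-0.410,0.924,12.085,3.047,4.147,0.568
22,-0.685,-0.972,-0.264,-0.199,0.479,0.259,-0.330,-0.125,0.223,-0.410,0.925,11.348,3.474,4.048,0.543
23,-0.675,-0.967,-0.270,-0.202,0.477,0.257,-0.326,-0.124,0.220,-0.411,0.927,10.736,3.828,3.973,0.525
24,-0.666,-0.962,-0.277,-0.204,0.469,0.253,-0.319,-0.122,0.217,-0.411,0.928,10.225,4.121,3.918,0.512
25,-0.657,-0.957,-0.283,-0.207,0.458,0.246,-0.309,-0.121,0.214,-0.411,0.929,9.799,4.366,3.879,0.504
26,-0.648,-0.952,-0.289,-0.209,0.444,0.238,-0.298,-0.119,0.211,-0.411,0.930,9.440,4.571,3.851,0.498
27,-0.639,-0.947,-0.295,-0.211,0.428,0.229,-0.285,-0.117,0.208,-0.411,0.932,9.139,4.742,3.834,0.496
28,-0.631,-0.943,-0.300,-0.214,0.410,0.219,-0.272,-0.115,0.205,-0.411,0.933,8.883,4.886,3.824,0.495
29,-0.623,-0.938,-0.306,-0.216,0.392,0.209,-0.259,-0.112,0.202,-0.411,0.934,8.666,5.008,3.821,0.496
30,-0.615,-0.934,-0.311,-0.218,0.374,0.199,-0.246,-0.110,0.200,-0.411,0.935,8.481,5.111,3.822,0.499
31,-0.608,-0.930,-0.315,-0.220,0.355,0.188,-0.232,-0.107,0.197,-0.412,0.936,207.304,-116.685,45.306,8.796
32,-0.584,-0.928,-0.315,-0.307,2.063,0.183,0.176,-7.777,0.186,-0.411,0.938,157.537,-130.138,26.663,8.796
33,-0.545,-0.943,-0.305,-0.474,1.847,-1.618,0.635,-8.241,0.154,-0.413,0.936,-84.388,72.175,-13.162,-3.670
34,-0.510,-0.966,-0.303,-0.580,1.671,-0.778,-0.183,-3.259,0.115,-0.419,0.932,-67.997,59.648,-10.075,-2.660
35,-0.479,-0.977,-0.309,-0.620,1.377,-0.367,-0.431,-1.131,0.085,-0.423,0.929,-54.560,49.594,-7.534,-1.935
36,-0.454,-0.982,-0.318,-0.633,1.080,-0.141,-0.452,-0.246,0.062,-0.426,0.928,-43.556,41.498,-5.424,-1.365
37,-0.436,-0.983,-0.327,-0.634,0.812,-0.012,-0.378,0.034,0.046,-0.428,0.927,-34.552,34.963,-3.671,-0.893
38,-0.422,-0.983,-0.333,-0.633,0.579,0.057,-0.268,0.023,0.035,-0.429,0.927,-27.186,29.694,-2.221,-0.492
39,-0.412,-0.981,-0.338,-0.633,0.390,0.101,-0.186,0.027,0.029,-0.430,0.927,-21.160,25.420,-1.027,-0.164
40,-0.406,-0.979,-0.341,-0.633,0.239,0.132,-0.128,0.040,0.025,-0.430,0.927,-16.228,21.939,-0.048,0.104
41,-0.402,-0.976,-0.343,-0.632,0.122,0.152,-0.080,0.039,0.024,-0.429,0.927,-12.188,19.096,0.752,0.323
42,-0.401,-0.973,-0.344,-0.632,0.031,0.167,-0.045,0.037,0.025,-0.429,0.928,,,,


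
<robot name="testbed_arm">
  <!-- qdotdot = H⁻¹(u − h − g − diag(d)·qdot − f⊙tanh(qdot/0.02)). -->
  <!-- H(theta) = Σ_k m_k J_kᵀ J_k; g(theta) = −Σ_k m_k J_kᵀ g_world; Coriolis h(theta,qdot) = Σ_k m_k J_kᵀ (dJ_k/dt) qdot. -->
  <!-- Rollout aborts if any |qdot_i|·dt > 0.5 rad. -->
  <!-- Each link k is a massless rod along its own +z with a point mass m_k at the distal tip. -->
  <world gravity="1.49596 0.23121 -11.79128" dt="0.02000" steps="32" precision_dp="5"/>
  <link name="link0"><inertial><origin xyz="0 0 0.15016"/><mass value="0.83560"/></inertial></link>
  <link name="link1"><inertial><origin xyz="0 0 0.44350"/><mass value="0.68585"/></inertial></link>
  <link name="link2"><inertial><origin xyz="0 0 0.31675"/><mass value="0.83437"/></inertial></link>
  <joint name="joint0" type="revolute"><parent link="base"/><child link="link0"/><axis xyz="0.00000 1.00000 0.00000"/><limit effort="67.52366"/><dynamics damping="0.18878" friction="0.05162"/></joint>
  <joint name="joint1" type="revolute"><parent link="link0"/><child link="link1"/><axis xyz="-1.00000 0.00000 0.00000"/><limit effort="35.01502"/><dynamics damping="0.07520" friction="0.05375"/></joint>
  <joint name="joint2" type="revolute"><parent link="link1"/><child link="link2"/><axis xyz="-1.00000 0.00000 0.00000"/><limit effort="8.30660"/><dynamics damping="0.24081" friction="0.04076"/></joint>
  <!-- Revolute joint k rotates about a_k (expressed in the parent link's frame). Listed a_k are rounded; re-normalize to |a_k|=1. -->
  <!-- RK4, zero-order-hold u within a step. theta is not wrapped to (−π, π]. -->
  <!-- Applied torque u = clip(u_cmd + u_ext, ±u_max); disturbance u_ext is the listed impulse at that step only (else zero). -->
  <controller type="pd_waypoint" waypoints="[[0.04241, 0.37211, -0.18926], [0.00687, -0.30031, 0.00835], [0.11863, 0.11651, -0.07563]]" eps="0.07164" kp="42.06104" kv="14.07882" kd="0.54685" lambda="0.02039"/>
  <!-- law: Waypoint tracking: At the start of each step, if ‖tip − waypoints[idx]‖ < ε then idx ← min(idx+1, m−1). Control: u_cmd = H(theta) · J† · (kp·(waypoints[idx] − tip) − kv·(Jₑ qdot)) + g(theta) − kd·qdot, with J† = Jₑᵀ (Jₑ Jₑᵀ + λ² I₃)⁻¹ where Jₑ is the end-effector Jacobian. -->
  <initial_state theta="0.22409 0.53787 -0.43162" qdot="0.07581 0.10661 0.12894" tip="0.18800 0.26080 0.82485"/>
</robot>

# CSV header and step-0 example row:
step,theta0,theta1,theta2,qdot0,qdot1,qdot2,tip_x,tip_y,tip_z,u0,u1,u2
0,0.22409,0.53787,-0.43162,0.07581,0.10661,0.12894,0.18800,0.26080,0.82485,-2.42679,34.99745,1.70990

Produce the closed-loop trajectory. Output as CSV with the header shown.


step,theta0,theta1,theta2,qdot0,qdot1,qdot2,tip_x,tip_y,tip_z,u0,u1,u2
1,0.22621,0.57956,-0.51167,0.13768,3.90630,-7.64579,0.18779,0.26437,0.81593,-3.12994,18.30696,4.76351
2,0.22947,0.66400,-0.65959,0.18856,4.55048,-7.14974,0.18565,0.27471,0.79479,-3.59757,6.13578,2.16634
3,0.23367,0.75563,-0.79085,0.23228,4.64103,-6.03530,0.18281,0.29297,0.76806,-3.89368,-0.58232,0.15796
4,0.23870,0.84804,-0.90271,0.27146,4.61891,-5.19193,0.17964,0.31531,0.73825,-4.06505,-4.41246,-0.99782
5,0.24449,0.93959,-0.99996,0.30810,4.54919,-4.56209,0.17623,0.33893,0.70640,-4.14464,-6.67812,-1.62710
6,0.25101,1.02951,-1.08603,0.34366,4.45287,-4.06618,0.17260,0.36221,0.67313,-4.15606,-8.04687,-1.95260
7,0.25824,1.11739,-1.16309,0.37921,4.34143,-3.65573,0.16876,0.38422,0.63893,-4.11641,-8.88125,-2.10472
8,0.26619,1.20297,-1.23253,0.41554,4.22181,-3.30237,0.16474,0.40447,0.60419,-4.03821,-9.38806,-2.15978
9,0.27488,1.28613,-1.29534,0.45318,4.09805,-2.98917,0.16054,0.42273,0.56924,-3.93064,-9.68871,-2.16303
10,0.28434,1.36681,-1.35220,0.49250,3.97238,-2.70582,0.15618,0.43893,0.53436,-3.80045,-9.85575,-2.14138
11,0.29462,1.44498,-1.40365,0.53364,3.84586,-2.44604,0.15166,0.45308,0.49979,-3.65259,-9.93304,-2.11060
12,0.30574,1.52062,-1.45012,0.57653,3.71890,-2.20600,0.14700,0.46525,0.46572,-3.49061,-9.94734,-2.07966
13,0.31773,1.59372,-1.49197,0.62082,3.59154,-1.98343,0.14218,0.47556,0.43233,-3.31701,-9.91514,-2.05328
14,0.33063,1.66427,-1.52954,0.66588,3.46369,-1.77701,0.13721,0.48411,0.39975,-3.13341,-9.84679,-2.03351
15,0.34444,1.73227,-1.56315,0.71075,3.33525,-1.58596,0.13206,0.49105,0.36812,-2.94079,-9.74898,-2.02082
16,0.35914,1.79770,-1.59309,0.75420,3.20616,-1.40981,0.12672,0.49649,0.33753,-2.73956,-9.62623,-2.01469
17,0.37469,1.86054,-1.61966,0.79484,3.07649,-1.24821,0.12116,0.50058,0.30809,-2.52983,-9.48187,-2.01411
18,0.39103,1.92079,-1.64314,0.83139,2.94641,-1.10082,0.11538,0.50343,0.27986,-2.31150,-9.31850,-2.01781
19,0.40807,1.97843,-1.66382,0.86320,2.81621,-0.96722,0.10935,0.50518,0.25292,-2.08455,-9.13835,-2.02446
20,0.42572,2.03348,-1.68196,0.89078,2.68625,-0.84693,0.10307,0.50593,0.22731,-1.84917,-8.94336,-2.03279
21,0.44390,2.08593,-1.69783,0.91634,2.55695,-0.73938,0.09657,0.50581,0.20307,-1.60580,-8.73522,-2.04161
22,0.46264,2.13581,-1.71166,0.94411,2.42874,-0.64393,0.08988,0.50493,0.18021,-1.35478,-8.51535,-2.04980
23,0.48201,2.18314,-1.72371,0.98020,2.30205,-0.55991,0.08304,0.50338,0.15873,-1.09577,-8.28488,-2.05627
24,0.50227,2.22796,-1.73418,1.03210,2.17730,-0.48668,0.07614,0.50126,0.13862,-0.82669,-8.04465,-2.05995
25,0.52382,2.27031,-1.74329,1.10823,2.05485,-0.42362,0.06922,0.49866,0.11983,-0.54266,-7.79510,-2.05971
26,0.54722,2.31023,-1.75123,1.21795,1.93504,-0.37017,0.06235,0.49566,0.10234,-0.23475,-7.53630,-2.05430
27,0.57328,2.34778,-1.75819,1.37233,1.81811,-0.32589,0.05558,0.49235,0.08610,0.11149,-7.26784,-2.04227
28,0.60302,2.38303,-1.76436,1.58567,1.70427,-0.29052,0.04894,0.48877,0.07108,0.51836,-6.98874,-2.02180
29,0.63783,2.41604,-1.76990,1.87801,1.59369,-0.26404,0.04243,0.48500,0.05725,1.01934,-6.69745,-1.99048
30,0.67959,2.44686,-1.77500,2.27841,1.48662,-0.24687,0.03605,0.48108,0.04462,1.66273,-6.39190,-1.94498
31,0.73089,2.47559,-1.77985,2.82900,1.38360,-0.24008,0.02975,0.47704,0.03318,2.50797,-6.07012,-1.88058
32,0.79531,2.50231,-1.78468,3.58653,1.28587,-0.24569,0.02347,0.47290,0.02301,,,


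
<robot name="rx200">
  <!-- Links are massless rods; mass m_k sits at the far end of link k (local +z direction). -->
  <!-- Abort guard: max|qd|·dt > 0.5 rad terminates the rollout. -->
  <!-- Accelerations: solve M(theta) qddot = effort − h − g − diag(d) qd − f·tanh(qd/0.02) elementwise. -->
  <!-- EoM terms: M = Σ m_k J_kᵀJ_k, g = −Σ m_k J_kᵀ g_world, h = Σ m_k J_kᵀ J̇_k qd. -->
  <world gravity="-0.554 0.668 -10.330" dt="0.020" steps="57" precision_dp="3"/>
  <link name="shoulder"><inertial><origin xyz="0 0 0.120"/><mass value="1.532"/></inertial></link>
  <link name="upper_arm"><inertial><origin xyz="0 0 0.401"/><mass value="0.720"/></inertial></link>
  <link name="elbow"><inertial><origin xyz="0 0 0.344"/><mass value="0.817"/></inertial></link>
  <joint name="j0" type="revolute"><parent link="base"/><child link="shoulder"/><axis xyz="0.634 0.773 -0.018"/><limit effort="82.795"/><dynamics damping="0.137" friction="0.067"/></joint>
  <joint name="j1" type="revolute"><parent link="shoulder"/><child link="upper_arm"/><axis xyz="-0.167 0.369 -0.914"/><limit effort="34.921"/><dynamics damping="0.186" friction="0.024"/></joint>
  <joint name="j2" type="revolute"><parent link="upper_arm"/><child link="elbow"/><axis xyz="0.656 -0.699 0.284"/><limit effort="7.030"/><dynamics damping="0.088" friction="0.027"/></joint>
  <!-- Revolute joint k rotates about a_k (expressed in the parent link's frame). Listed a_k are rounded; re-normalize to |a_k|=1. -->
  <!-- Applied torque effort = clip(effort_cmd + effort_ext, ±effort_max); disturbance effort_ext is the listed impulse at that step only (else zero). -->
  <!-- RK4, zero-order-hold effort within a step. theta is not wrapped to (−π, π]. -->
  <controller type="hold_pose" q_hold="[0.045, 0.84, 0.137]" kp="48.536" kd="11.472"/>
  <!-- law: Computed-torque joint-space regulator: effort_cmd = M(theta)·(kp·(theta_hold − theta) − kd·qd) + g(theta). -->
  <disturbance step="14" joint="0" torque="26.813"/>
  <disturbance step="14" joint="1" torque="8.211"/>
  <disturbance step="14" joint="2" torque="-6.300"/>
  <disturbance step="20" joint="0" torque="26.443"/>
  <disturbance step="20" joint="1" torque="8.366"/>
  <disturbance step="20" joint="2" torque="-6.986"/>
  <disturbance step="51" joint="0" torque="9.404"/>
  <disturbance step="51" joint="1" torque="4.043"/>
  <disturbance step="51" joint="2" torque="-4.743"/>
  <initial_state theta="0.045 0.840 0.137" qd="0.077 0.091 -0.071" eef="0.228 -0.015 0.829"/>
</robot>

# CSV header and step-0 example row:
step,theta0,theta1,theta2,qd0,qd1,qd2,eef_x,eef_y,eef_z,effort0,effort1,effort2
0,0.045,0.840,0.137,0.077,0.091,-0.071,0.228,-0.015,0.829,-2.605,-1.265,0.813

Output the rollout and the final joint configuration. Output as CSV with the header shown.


step,theta0,theta1,theta2,qd0,qd1,qd2,eef_x,eef_y,eef_z,effort0,effort1,effort2
1,0.046,0.841,0.136,0.063,0.048,-0.059,0.230,-0.016,0.828,-2.446,-1.209,0.767
2,0.048,0.842,0.135,0.048,0.031,-0.041,0.231,-0.016,0.828,-2.301,-1.159,0.725
3,0.048,0.843,0.134,0.034,0.023,-0.024,0.232,-0.017,0.828,-2.172,-1.116,0.688
4,0.049,0.843,0.134,0.022,0.013,-0.014,0.232,-0.017,0.827,-2.057,-1.078,0.656
5,0.049,0.843,0.134,0.014,-0.002,-0.012,0.233,-0.017,0.827,-1.960,-1.046,0.630
6,0.049,0.844,0.134,0.007,-0.009,-0.008,0.233,-0.017,0.827,-1.879,-1.020,0.609
7,0.049,0.844,0.134,0.003,-0.020,-0.008,0.233,-0.017,0.827,-1.813,-0.998,0.590
8,0.049,0.844,0.134,-0.000,-0.028,-0.007,0.233,-0.017,0.827,-1.757,-0.979,0.575
9,0.049,0.844,0.134,-0.002,-0.033,-0.006,0.233,-0.017,0.827,-1.710,-0.964,0.562
10,0.049,0.844,0.134,-0.004,-0.036,-0.004,0.232,-0.017,0.827,-1.671,-0.951,0.551
11,0.049,0.844,0.134,-0.005,-0.036,-0.002,0.232,-0.017,0.827,-1.639,-0.940,0.541
12,0.048,0.844,0.135,-0.006,-0.036,-0.001,0.232,-0.017,0.828,-1.612,-0.932,0.533
13,0.048,0.844,0.135,-0.007,-0.035,0.000,0.232,-0.017,0.828,-1.591,-0.925,0.527
14,0.048,0.844,0.135,-0.007,-0.035,0.001,0.231,-0.016,0.828,25.240,7.292,-5.778
15,0.054,0.846,0.135,0.581,0.196,-0.049,0.236,-0.020,0.826,-8.033,-2.893,2.039
16,0.064,0.848,0.134,0.448,0.096,-0.057,0.243,-0.025,0.824,-7.138,-2.611,1.823
17,0.072,0.850,0.133,0.328,0.053,-0.044,0.249,-0.029,0.822,-6.328,-2.358,1.627
18,0.077,0.851,0.132,0.226,0.032,-0.027,0.253,-0.032,0.821,-5.600,-2.133,1.452
19,0.081,0.851,0.132,0.140,0.019,-0.013,0.256,-0.034,0.820,-4.951,-1.933,1.296
20,0.083,0.851,0.132,0.070,0.007,-0.006,0.257,-0.035,0.819,22.066,6.609,-5.824
21,0.090,0.851,0.127,0.572,0.026,-0.426,0.263,-0.039,0.818,-10.273,-3.636,2.732
22,0.099,0.852,0.120,0.388,0.060,-0.285,0.271,-0.044,0.815,-8.975,-3.231,2.401
23,0.105,0.854,0.115,0.242,0.055,-0.186,0.277,-0.047,0.813,-7.816,-2.866,2.106
24,0.109,0.854,0.112,0.126,0.039,-0.111,0.280,-0.049,0.811,-6.787,-2.539,1.842
25,0.111,0.855,0.111,0.033,0.024,-0.051,0.282,-0.050,0.811,-5.880,-2.251,1.610
26,0.111,0.856,0.110,-0.032,-0.020,-0.017,0.282,-0.050,0.811,-5.102,-2.001,1.408
27,0.109,0.855,0.110,-0.079,-0.059,0.006,0.281,-0.049,0.811,-4.441,-1.788,1.237
28,0.107,0.854,0.111,-0.126,-0.043,0.036,0.280,-0.048,0.812,-3.870,-1.610,1.093
29,0.104,0.854,0.112,-0.157,-0.045,0.050,0.277,-0.047,0.812,-3.380,-1.458,0.972
30,0.101,0.853,0.113,-0.178,-0.048,0.059,0.275,-0.045,0.813,-2.963,-1.329,0.870
31,0.097,0.852,0.114,-0.191,-0.050,0.064,0.272,-0.043,0.815,-2.611,-1.221,0.784
32,0.094,0.851,0.115,-0.197,-0.051,0.066,0.269,-0.041,0.816,-2.317,-1.131,0.712
33,0.090,0.850,0.117,-0.198,-0.051,0.067,0.265,-0.039,0.817,-2.073,-1.057,0.653
34,0.086,0.849,0.118,-0.195,-0.050,0.066,0.262,-0.037,0.818,-1.874,-0.997,0.605
35,0.082,0.848,0.119,-0.189,-0.048,0.064,0.259,-0.034,0.819,-1.713,-0.949,0.566
36,0.078,0.847,0.121,-0.180,-0.046,0.061,0.256,-0.033,0.820,-1.584,-0.911,0.536
37,0.075,0.846,0.122,-0.170,-0.044,0.057,0.253,-0.031,0.821,-1.485,-0.882,0.512
38,0.071,0.845,0.123,-0.159,-0.041,0.053,0.251,-0.029,0.822,-1.409,-0.861,0.495
39,0.068,0.844,0.124,-0.147,-0.039,0.049,0.248,-0.027,0.823,-1.353,-0.846,0.482
40,0.066,0.843,0.125,-0.135,-0.037,0.045,0.246,-0.026,0.823,-1.314,-0.835,0.473
41,0.063,0.843,0.126,-0.123,-0.034,0.041,0.244,-0.024,0.824,-1.289,-0.829,0.468
42,0.061,0.842,0.126,-0.111,-0.032,0.037,0.242,-0.023,0.825,-1.276,-0.826,0.465
43,0.059,0.841,0.127,-0.099,-0.030,0.033,0.240,-0.022,0.825,-1.271,-0.826,0.465
44,0.057,0.841,0.128,-0.088,-0.028,0.029,0.239,-0.021,0.826,-1.274,-0.828,0.466
45,0.055,0.840,0.128,-0.077,-0.026,0.026,0.237,-0.020,0.826,-1.283,-0.831,0.468
46,0.054,0.840,0.129,-0.068,-0.024,0.024,0.236,-0.019,0.826,-1.295,-0.836,0.471
47,0.052,0.839,0.129,-0.059,-0.022,0.022,0.235,-0.018,0.827,-1.311,-0.841,0.474
48,0.051,0.839,0.130,-0.050,-0.020,0.020,0.234,-0.018,0.827,-1.328,-0.847,0.478
49,0.050,0.838,0.130,-0.043,-0.018,0.018,0.233,-0.017,0.827,-1.347,-0.852,0.481
50,0.049,0.838,0.130,-0.036,-0.016,0.018,0.232,-0.017,0.828,-1.366,-0.858,0.485
51,0.049,0.838,0.131,-0.031,-0.013,0.017,0.232,-0.017,0.828,8.020,3.179,-4.254
52,0.048,0.837,0.121,-0.032,0.051,-0.994,0.235,-0.016,0.827,-3.675,-1.844,1.637
53,0.048,0.838,0.104,-0.017,0.031,-0.720,0.240,-0.016,0.826,-3.382,-1.704,1.486
54,0.048,0.839,0.091,-0.007,0.017,-0.497,0.244,-0.016,0.824,-3.113,-1.579,1.351
55,0.047,0.840,0.083,-0.002,0.014,-0.316,0.246,-0.016,0.824,-2.869,-1.470,1.230
56,0.047,0.840,0.079,0.001,0.010,-0.174,0.248,-0.016,0.823,-2.649,-1.373,1.122
57,0.047,0.841,0.076,0.002,0.006,-0.064,0.249,-0.016,0.823,,,
# final theta (rad): 0.047 0.841 0.076


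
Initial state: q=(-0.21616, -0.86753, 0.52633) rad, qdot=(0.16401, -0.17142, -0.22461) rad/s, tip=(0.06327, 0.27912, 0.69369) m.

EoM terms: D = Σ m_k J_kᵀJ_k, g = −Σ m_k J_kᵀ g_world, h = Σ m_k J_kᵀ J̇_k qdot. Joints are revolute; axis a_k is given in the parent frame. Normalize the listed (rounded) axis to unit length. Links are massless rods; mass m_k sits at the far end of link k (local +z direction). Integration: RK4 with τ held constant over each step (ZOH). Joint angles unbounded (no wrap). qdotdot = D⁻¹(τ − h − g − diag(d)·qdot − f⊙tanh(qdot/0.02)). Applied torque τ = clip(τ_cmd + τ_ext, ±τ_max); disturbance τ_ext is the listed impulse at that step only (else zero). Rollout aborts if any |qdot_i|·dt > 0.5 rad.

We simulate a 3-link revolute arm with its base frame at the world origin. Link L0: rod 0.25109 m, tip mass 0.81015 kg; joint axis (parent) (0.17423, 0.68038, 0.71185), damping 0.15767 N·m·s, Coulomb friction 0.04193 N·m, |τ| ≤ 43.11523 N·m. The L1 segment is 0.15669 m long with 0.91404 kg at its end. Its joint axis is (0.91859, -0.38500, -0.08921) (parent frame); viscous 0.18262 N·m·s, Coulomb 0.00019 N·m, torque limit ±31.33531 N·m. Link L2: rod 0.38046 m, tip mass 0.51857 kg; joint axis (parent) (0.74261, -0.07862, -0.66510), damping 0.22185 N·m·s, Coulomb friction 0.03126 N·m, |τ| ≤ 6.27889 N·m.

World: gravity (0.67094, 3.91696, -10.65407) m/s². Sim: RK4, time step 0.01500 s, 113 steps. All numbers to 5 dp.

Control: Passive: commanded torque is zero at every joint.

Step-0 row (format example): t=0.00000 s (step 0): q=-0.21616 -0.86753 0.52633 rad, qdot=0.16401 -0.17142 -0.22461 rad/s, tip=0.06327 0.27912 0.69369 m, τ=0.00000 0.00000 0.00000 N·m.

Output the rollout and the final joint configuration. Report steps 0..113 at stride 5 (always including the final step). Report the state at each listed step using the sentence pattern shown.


t=0.07500 s (step 5): q=-0.23793 -0.99789 0.62006 rad, qdot=-0.78908 -2.76379 1.58448 rad/s, tip=0.07525 0.30874 0.66711 m, τ=0.00000 0.00000 0.00000 N·m.
t=0.15000 s (step 10): q=-0.35483 -1.26237 0.72165 rad, qdot=-2.55252 -4.28900 1.13729 rad/s, tip=0.10308 0.37656 0.59127 m, τ=0.00000 0.00000 0.00000 N·m.
t=0.22500 s (step 15): q=-0.63700 -1.64955 0.81933 rad, qdot=-4.57701 -6.06914 1.67741 rad/s, tip=0.17261 0.42709 0.45758 m, τ=0.00000 0.00000 0.00000 N·m.
t=0.30000 s (step 20): q=-0.92763 -2.13963 0.92036 rad, qdot=-2.80159 -6.63269 0.32443 rad/s, tip=0.28762 0.37598 0.28657 m, τ=0.00000 0.00000 0.00000 N·m.
t=0.37500 s (step 25): q=-1.08033 -2.61876 0.83691 rad, qdot=-1.59470 -6.10964 -2.41525 rad/s, tip=0.35684 0.22486 0.08282 m, τ=0.00000 0.00000 0.00000 N·m.
t=0.45000 s (step 30): q=-1.21379 -3.06077 0.59426 rad, qdot=-2.32134 -5.75595 -3.78827 rad/s, tip=0.29107 0.02337 -0.11604 m, τ=0.00000 0.00000 0.00000 N·m.
t=0.52500 s (step 35): q=-1.51188 -3.51173 0.32639 rad, qdot=-6.21857 -6.80561 -2.39678 rad/s, tip=0.08413 -0.13447 -0.25099 m, τ=0.00000 0.00000 0.00000 N·m.
t=0.60000 s (step 40): q=-2.01738 -4.12272 0.31495 rad, qdot=-5.64073 -8.54334 0.12665 rad/s, tip=-0.14259 -0.07190 -0.37643 m, τ=0.00000 0.00000 0.00000 N·m.
t=0.67500 s (step 45): q=-2.33412 -4.72974 0.21487 rad, qdot=-3.21480 -7.73877 -2.40305 rad/s, tip=-0.24335 0.22522 -0.46541 m, τ=0.00000 0.00000 0.00000 N·m.
t=0.75000 s (step 50): q=-2.54543 -5.29237 0.02009 rad, qdot=-2.62564 -7.18818 -2.57124 rad/s, tip=-0.18661 0.56126 -0.38495 m, τ=0.00000 0.00000 0.00000 N·m.
t=0.82500 s (step 55): q=-2.75065 -5.78305 -0.16393 rad, qdot=-2.96212 -5.68778 -2.39237 rad/s, tip=-0.02293 0.75124 -0.17911 m, τ=0.00000 0.00000 0.00000 N·m.
t=0.90000 s (step 60): q=-3.00056 -6.11493 -0.35068 rad, qdot=-3.70292 -2.98928 -2.64431 rad/s, tip=0.15616 0.76809 0.01824 m, τ=0.00000 0.00000 0.00000 N·m.
t=0.97500 s (step 65): q=-3.28991 -6.21873 -0.55406 rad, qdot=-3.80942 0.18368 -2.61426 rad/s, tip=0.30371 0.69988 0.13113 m, τ=0.00000 0.00000 0.00000 N·m.
t=1.05000 s (step 70): q=-3.54026 -6.10906 -0.71204 rad, qdot=-2.70962 2.54121 -1.44439 rad/s, tip=0.42477 0.62179 0.15132 m, τ=0.00000 0.00000 0.00000 N·m.
t=1.12500 s (step 75): q=-3.68579 -5.86505 -0.76347 rad, qdot=-1.17147 3.82499 0.03087 rad/s, tip=0.52688 0.55034 0.08865 m, τ=0.00000 0.00000 0.00000 N·m.
t=1.20000 s (step 80): q=-3.72072 -5.54921 -0.72062 rad, qdot=0.16850 4.47573 1.16578 rad/s, tip=0.58962 0.47242 -0.04601 m, τ=0.00000 0.00000 0.00000 N·m.
t=1.27500 s (step 85): q=-3.66806 -5.21133 -0.58234 rad, qdot=1.22094 4.42377 2.52160 rad/s, tip=0.57579 0.37793 -0.22696 m, τ=0.00000 0.00000 0.00000 N·m.
t=1.35000 s (step 90): q=-3.53447 -4.90151 -0.34983 rad, qdot=2.39716 3.73968 3.57124 rad/s, tip=0.46011 0.27121 -0.39889 m, τ=0.00000 0.00000 0.00000 N·m.
t=1.42500 s (step 95): q=-3.29809 -4.66574 -0.06895 rad, qdot=3.95317 2.43078 3.74594 rad/s, tip=0.26712 0.17652 -0.49816 m, τ=0.00000 0.00000 0.00000 N·m.
t=1.50000 s (step 100): q=-2.95179 -4.55376 0.18316 rad, qdot=5.03787 0.48747 2.76917 rad/s, tip=0.06965 0.12505 -0.51437 m, τ=0.00000 0.00000 0.00000 N·m.
t=1.57500 s (step 105): q=-2.59768 -4.58844 0.32219 rad, qdot=4.05185 -1.28958 0.87487 rad/s, tip=-0.08915 0.13384 -0.49699 m, τ=0.00000 0.00000 0.00000 N·m.
t=1.65000 s (step 110): q=-2.37070 -4.72533 0.32734 rad, qdot=1.99522 -2.24446 -0.51812 rad/s, tip=-0.21551 0.19565 -0.47210 m, τ=0.00000 0.00000 0.00000 N·m.
t=1.69500 s (step 113): q=-2.30562 -4.83149 0.29308 rad, qdot=0.93429 -2.43873 -0.95684 rad/s, tip=-0.27180 0.25044 -0.45243 m.
final q (rad): -2.30562 -4.83149 0.29308


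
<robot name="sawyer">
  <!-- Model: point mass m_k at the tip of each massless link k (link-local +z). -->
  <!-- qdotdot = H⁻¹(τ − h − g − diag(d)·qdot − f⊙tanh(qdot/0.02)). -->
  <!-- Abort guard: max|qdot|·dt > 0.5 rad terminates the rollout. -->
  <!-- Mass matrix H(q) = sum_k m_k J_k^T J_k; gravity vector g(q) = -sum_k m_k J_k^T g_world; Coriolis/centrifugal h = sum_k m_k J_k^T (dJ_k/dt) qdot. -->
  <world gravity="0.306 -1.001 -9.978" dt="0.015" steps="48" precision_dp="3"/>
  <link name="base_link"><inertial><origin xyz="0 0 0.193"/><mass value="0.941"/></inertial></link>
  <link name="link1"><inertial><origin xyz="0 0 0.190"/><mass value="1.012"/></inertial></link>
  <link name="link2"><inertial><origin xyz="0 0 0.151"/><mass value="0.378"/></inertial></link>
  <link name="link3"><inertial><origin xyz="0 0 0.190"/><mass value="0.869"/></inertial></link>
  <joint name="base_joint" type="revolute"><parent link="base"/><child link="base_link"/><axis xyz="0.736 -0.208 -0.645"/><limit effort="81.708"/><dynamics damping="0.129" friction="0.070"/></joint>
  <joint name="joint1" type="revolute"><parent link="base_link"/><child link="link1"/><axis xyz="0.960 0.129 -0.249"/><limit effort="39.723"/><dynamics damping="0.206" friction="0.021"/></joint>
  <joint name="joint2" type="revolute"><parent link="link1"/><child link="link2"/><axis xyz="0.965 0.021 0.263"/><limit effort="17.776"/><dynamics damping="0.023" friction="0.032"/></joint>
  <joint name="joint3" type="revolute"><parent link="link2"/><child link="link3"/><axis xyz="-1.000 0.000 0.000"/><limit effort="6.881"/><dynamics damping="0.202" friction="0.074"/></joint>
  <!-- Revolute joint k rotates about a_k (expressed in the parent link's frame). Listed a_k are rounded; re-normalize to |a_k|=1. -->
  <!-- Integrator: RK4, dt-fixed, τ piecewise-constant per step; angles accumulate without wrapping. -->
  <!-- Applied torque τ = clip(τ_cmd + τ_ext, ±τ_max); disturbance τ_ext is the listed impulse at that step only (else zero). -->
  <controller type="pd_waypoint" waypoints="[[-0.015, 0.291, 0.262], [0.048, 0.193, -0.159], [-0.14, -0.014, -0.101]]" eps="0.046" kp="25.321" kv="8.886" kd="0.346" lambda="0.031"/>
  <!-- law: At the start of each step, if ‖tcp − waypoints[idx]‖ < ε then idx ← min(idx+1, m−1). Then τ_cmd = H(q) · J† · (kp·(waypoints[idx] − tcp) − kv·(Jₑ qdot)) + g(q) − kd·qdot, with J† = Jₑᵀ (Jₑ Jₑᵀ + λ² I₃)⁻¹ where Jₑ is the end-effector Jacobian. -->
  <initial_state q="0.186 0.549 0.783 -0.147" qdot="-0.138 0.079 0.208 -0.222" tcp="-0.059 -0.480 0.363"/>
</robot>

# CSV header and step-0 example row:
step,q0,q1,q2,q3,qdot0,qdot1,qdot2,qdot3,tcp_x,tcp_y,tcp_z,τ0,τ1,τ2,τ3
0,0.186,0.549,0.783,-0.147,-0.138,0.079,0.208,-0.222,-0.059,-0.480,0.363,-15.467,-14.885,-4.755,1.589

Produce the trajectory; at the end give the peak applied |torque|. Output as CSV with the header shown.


step,q0,q1,q2,q3,qdot0,qdot1,qdot2,qdot3,tcp_x,tcp_y,tcp_z,τ0,τ1,τ2,τ3
1,0.189,0.530,0.802,-0.159,0.534,-2.469,2.273,-1.216,-0.058,-0.479,0.361,-14.152,-12.825,-5.217,1.861
2,0.197,0.490,0.833,-0.188,0.519,-3.015,2.108,-2.369,-0.055,-0.474,0.361,-12.485,-11.422,-4.824,2.095
3,0.205,0.441,0.872,-0.215,0.499,-3.434,2.896,-1.459,-0.052,-0.469,0.361,-10.920,-10.136,-4.745,1.599
4,0.210,0.392,0.904,-0.251,0.234,-3.098,1.693,-2.856,-0.047,-0.463,0.363,-9.606,-9.295,-4.073,1.944
5,0.214,0.342,0.943,-0.274,0.293,-3.532,3.050,-0.893,-0.042,-0.455,0.366,-8.494,-8.286,-4.281,1.125
6,0.215,0.296,0.968,-0.313,-0.077,-2.804,0.897,-3.429,-0.036,-0.447,0.370,-7.607,-7.839,-3.391,1.931
7,0.217,0.246,1.005,-0.331,0.185,-3.618,3.346,-0.088,-0.029,-0.439,0.374,-6.855,-6.924,-4.047,0.665
8,0.215,0.202,1.024,-0.372,-0.339,-2.446,0.024,-4.141,-0.022,-0.430,0.378,-6.265,-6.807,-2.836,2.055
9,0.215,0.154,1.061,-0.386,0.161,-3.744,3.737,0.777,-0.015,-0.421,0.384,-5.757,-5.893,-3.972,0.252
10,0.210,0.113,1.073,-0.429,-0.582,-2.038,-0.835,-4.860,-0.008,-0.411,0.388,-5.335,-6.067,-2.387,2.242
11,0.208,0.065,1.108,-0.439,0.180,-3.889,4.214,1.723,-0.001,-0.401,0.394,-4.986,-5.089,-4.012,-0.145
12,0.202,0.028,1.117,-0.482,-0.822,-1.591,-1.688,-5.614,0.006,-0.390,0.398,-4.647,-5.516,-2.006,2.486
13,0.199,-0.018,1.150,-0.491,0.224,-4.041,4.658,2.570,0.013,-0.380,0.404,-4.421,-4.433,-4.097,-0.477
14,0.192,-0.054,1.157,-0.533,-1.022,-1.213,-2.332,-6.161,0.019,-0.369,0.408,-4.101,-5.049,-1.737,2.685
15,0.188,-0.098,1.186,-0.541,0.238,-4.104,4.835,3.031,0.026,-0.358,0.413,-3.968,-3.898,-4.128,-0.648
16,0.179,-0.132,1.193,-0.580,-1.142,-1.010,-2.547,-6.221,0.033,-0.346,0.417,-3.631,-4.589,-1.639,2.729
17,0.173,-0.174,1.218,-0.591,0.168,-3.984,4.555,2.877,0.040,-0.335,0.422,-3.556,-3.468,-4.026,-0.581
18,0.164,-0.208,1.227,-0.624,-1.156,-1.045,-2.228,-5.647,0.046,-0.323,0.426,-3.197,-4.088,-1.737,2.554
19,0.157,-0.246,1.247,-0.639,0.001,-3.656,3.810,2.109,0.052,-0.311,0.430,-3.142,-3.117,-3.778,-0.276
20,0.148,-0.280,1.257,-0.667,-1.077,-1.290,-1.489,-4.562,0.058,-0.299,0.433,-2.782,-3.545,-1.987,2.199
21,0.139,-0.316,1.273,-0.685,-0.217,-3.231,2.894,1.117,0.064,-0.286,0.436,-2.713,-2.795,-3.473,0.121
22,0.129,-0.350,1.285,-0.709,-0.983,-1.565,-0.730,-3.443,0.070,-0.274,0.439,-2.376,-3.010,-2.244,1.831
23,0.119,-0.385,1.298,-0.729,-0.443,-2.792,1.996,0.142,0.075,-0.261,0.442,-2.271,-2.476,-3.173,0.522
24,0.109,-0.418,1.310,-0.749,-0.901,-1.812,-0.071,-2.443,0.080,-0.248,0.444,-1.973,-2.499,-2.470,1.509
25,0.097,-0.450,1.321,-0.770,-0.629,-2.446,1.348,-0.516,0.086,-0.235,0.447,-1.826,-2.132,-2.954,0.812
26,0.086,-0.483,1.332,-0.788,-0.873,-1.935,0.311,-1.779,0.091,-0.222,0.449,-1.565,-2.036,-2.598,1.310
27,0.074,-0.514,1.342,-0.807,-0.766,-2.198,0.916,-0.901,0.095,-0.209,0.450,-1.386,-1.765,-2.804,1.005
28,0.061,-0.545,1.352,-0.825,-0.878,-1.974,0.486,-1.385,0.100,-0.196,0.452,-1.152,-1.603,-2.653,1.213
29,0.048,-0.575,1.361,-0.843,-0.855,-2.046,0.679,-1.047,0.104,-0.182,0.453,-0.954,-1.381,-2.716,1.111
30,0.035,-0.605,1.370,-0.860,-0.907,-1.951,0.518,-1.179,0.108,-0.169,0.454,-0.736,-1.194,-2.655,1.187
31,0.021,-0.634,1.378,-0.877,-0.916,-1.947,0.549,-1.056,0.112,-0.156,0.455,-0.529,-0.991,-2.659,1.165
32,0.007,-0.663,1.385,-0.893,-0.944,-1.898,0.484,-1.064,0.115,-0.142,0.455,-0.318,-0.800,-2.629,1.194
33,-0.007,-0.691,1.392,-0.908,-0.960,-1.872,0.465,-1.008,0.119,-0.129,0.456,-0.111,-0.606,-2.612,1.198
34,-0.022,-0.719,1.399,-0.923,-0.979,-1.836,0.426,-0.981,0.122,-0.116,0.456,0.096,-0.417,-2.587,1.212
35,-0.036,-0.746,1.405,-0.937,-0.994,-1.805,0.397,-0.942,0.124,-0.102,0.455,0.299,-0.230,-2.563,1.221
36,-0.051,-0.773,1.411,-0.951,-1.007,-1.773,0.365,-0.908,0.127,-0.089,0.455,0.501,-0.046,-2.536,1.231
37,-0.067,-0.799,1.416,-0.965,-1.018,-1.742,0.335,-0.872,0.129,-0.076,0.454,0.700,0.134,-2.508,1.240
38,-0.082,-0.825,1.421,-0.977,-1.027,-1.711,0.304,-0.837,0.131,-0.063,0.454,0.895,0.311,-2.478,1.247
39,-0.098,-0.850,1.425,-0.990,-1.034,-1.681,0.275,-0.802,0.133,-0.050,0.453,1.087,0.484,-2.446,1.254
40,-0.113,-0.875,1.429,-1.001,-1.038,-1.651,0.247,-0.768,0.134,-0.037,0.451,1.275,0.654,-2.413,1.260
41,-0.129,-0.900,1.433,-1.013,-1.041,-1.621,0.219,-0.735,0.135,-0.024,0.450,1.458,0.819,-2.377,1.265
42,-0.144,-0.924,1.436,-1.023,-1.041,-1.592,0.192,-0.702,0.136,-0.012,0.448,1.637,0.979,-2.340,1.269
43,-0.160,-0.947,1.438,-1.034,-1.038,-1.563,0.166,-0.669,0.137,0.001,0.447,1.810,1.135,-2.302,1.272
44,-0.175,-0.971,1.441,-1.044,-1.034,-1.534,0.141,-0.638,0.137,0.013,0.445,1.978,1.286,-2.262,1.273
45,-0.191,-0.993,1.443,-1.053,-1.028,-1.505,0.117,-0.608,0.137,0.025,0.443,2.141,1.433,-2.220,1.274
46,-0.206,-1.016,1.444,-1.062,-1.019,-1.477,0.094,-0.578,0.137,0.037,0.440,2.297,1.574,-2.178,1.273
47,-0.222,-1.038,1.445,-1.070,-1.009,-1.448,0.072,-0.549,0.137,0.048,0.438,2.448,1.710,-2.134,1.271
48,-0.237,-1.059,1.446,-1.078,-0.997,-1.420,0.052,-0.522,0.136,0.060,0.436,,,,
# max |τ| (N·m): 15.467


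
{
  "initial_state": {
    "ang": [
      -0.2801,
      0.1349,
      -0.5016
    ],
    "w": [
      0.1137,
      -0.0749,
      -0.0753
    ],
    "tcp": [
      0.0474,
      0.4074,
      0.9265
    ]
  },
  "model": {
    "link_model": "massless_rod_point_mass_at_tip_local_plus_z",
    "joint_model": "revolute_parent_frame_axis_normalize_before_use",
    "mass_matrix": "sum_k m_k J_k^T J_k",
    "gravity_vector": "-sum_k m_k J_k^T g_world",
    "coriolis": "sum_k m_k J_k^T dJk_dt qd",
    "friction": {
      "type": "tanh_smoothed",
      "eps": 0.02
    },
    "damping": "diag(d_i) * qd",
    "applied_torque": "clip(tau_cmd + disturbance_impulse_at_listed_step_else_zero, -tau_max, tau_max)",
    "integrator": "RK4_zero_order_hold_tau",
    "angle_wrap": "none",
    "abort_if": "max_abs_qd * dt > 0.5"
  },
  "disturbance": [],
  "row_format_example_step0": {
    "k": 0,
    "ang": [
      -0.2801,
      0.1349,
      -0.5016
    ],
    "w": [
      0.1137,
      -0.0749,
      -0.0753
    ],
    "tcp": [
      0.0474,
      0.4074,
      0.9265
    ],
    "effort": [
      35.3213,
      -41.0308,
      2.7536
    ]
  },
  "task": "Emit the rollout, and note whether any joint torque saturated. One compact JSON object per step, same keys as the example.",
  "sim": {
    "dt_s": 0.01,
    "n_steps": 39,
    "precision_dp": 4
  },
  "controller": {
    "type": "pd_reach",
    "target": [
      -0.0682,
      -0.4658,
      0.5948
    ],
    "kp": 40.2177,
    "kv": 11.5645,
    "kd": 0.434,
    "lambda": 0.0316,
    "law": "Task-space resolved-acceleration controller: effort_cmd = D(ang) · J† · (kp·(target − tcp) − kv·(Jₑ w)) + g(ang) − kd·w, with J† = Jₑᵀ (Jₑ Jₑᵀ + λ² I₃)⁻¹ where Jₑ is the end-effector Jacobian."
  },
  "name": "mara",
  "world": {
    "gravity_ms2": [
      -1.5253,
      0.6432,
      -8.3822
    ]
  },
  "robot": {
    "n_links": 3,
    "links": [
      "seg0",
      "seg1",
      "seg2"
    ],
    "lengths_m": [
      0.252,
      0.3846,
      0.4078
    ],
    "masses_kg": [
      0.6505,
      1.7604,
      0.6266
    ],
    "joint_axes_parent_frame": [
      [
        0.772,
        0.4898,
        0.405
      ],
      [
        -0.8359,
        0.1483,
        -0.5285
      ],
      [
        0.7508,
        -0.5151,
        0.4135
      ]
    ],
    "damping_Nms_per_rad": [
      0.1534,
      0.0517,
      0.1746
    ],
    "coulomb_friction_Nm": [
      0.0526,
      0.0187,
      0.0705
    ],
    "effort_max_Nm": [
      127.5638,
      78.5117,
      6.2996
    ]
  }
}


{"k":1,"ang":[-0.2819,0.1225,-0.5163],"w":[-0.4784,-2.3885,-2.8449],"tcp":[0.0475,0.4048,0.9265],"effort":[32.3798,-35.5997,3.6356]}
{"k":2,"ang":[-0.2889,0.0898,-0.5541],"w":[-0.9097,-4.167,-4.6934],"tcp":[0.0468,0.3991,0.926],"effort":[29.9844,-29.9362,3.9254]}
{"k":3,"ang":[-0.2994,0.0416,-0.6066],"w":[-1.2005,-5.4808,-5.7754],"tcp":[0.0449,0.3907,0.9251],"effort":[28.0026,-24.5208,3.8091]}
{"k":4,"ang":[-0.3122,-0.0178,-0.6668],"w":[-1.3721,-6.4051,-6.2583],"tcp":[0.0417,0.3798,0.9242],"effort":[26.3002,-19.7278,3.4403]}
{"k":5,"ang":[-0.3263,-0.0849,-0.7296],"w":[-1.4494,-7.022,-6.3116],"tcp":[0.037,0.3667,0.9231],"effort":[24.7602,-15.71,2.9408]}
{"k":6,"ang":[-0.3408,-0.157,-0.7916],"w":[-1.4578,-7.4096,-6.0837],"tcp":[0.0311,0.3517,0.9221],"effort":[23.2923,-12.4417,2.3981]}
{"k":7,"ang":[-0.3552,-0.2322,-0.8504],"w":[-1.4191,-7.6319,-5.6893],"tcp":[0.0242,0.3352,0.9212],"effort":[21.8328,-9.8108,1.8675]}
{"k":8,"ang":[-0.369,-0.309,-0.9049],"w":[-1.3497,-7.7371,-5.2079],"tcp":[0.0167,0.3174,0.9204],"effort":[20.3405,-7.6842,1.3794]}
{"k":9,"ang":[-0.3821,-0.3864,-0.9544],"w":[-1.2613,-7.7587,-4.6912],"tcp":[0.0087,0.2984,0.9197],"effort":[18.791,-5.9411,0.9469]}
{"k":10,"ang":[-0.3942,-0.4638,-0.9987],"w":[-1.1614,-7.7192,-4.1706],"tcp":[0.0007,0.2785,0.9191],"effort":[17.1729,-4.4827,0.5724]}
{"k":11,"ang":[-0.4052,-0.5406,-1.0378],"w":[-1.0552,-7.6335,-3.6644],"tcp":[-0.0072,0.2578,0.9186],"effort":[15.4841,-3.2326,0.2525]}
{"k":12,"ang":[-0.4153,-0.6163,-1.072],"w":[-0.9457,-7.5113,-3.1825],"tcp":[-0.0148,0.2363,0.9181],"effort":[13.7301,-2.1345,-0.019]}
{"k":13,"ang":[-0.4242,-0.6907,-1.1016],"w":[-0.835,-7.3594,-2.7301],"tcp":[-0.0219,0.2141,0.9176],"effort":[11.9216,-1.1471,-0.2493]}
{"k":14,"ang":[-0.432,-0.7634,-1.1267],"w":[-0.7247,-7.1828,-2.3097],"tcp":[-0.0283,0.1913,0.9169],"effort":[10.0737,-0.2416,-0.4455]}
{"k":15,"ang":[-0.4387,-0.8342,-1.1479],"w":[-0.6161,-6.9856,-1.9221],"tcp":[-0.034,0.168,0.9161],"effort":[8.2043,0.6017,-0.614]}
{"k":16,"ang":[-0.4443,-0.903,-1.1653],"w":[-0.5104,-6.7716,-1.5675],"tcp":[-0.0387,0.1444,0.9151],"effort":[6.3334,1.3959,-0.7602]}
{"k":17,"ang":[-0.449,-0.9697,-1.1794],"w":[-0.4092,-6.5447,-1.2455],"tcp":[-0.0425,0.1204,0.9138],"effort":[4.4822,2.1486,-0.8887]}
{"k":18,"ang":[-0.4526,-1.0339,-1.1904],"w":[-0.3138,-6.3088,-0.9553],"tcp":[-0.0453,0.0962,0.9122],"effort":[2.6716,2.8642,-1.0032]}
{"k":19,"ang":[-0.4553,-1.0958,-1.1986],"w":[-0.2259,-6.0681,-0.6957],"tcp":[-0.0472,0.0719,0.9103],"effort":[0.9214,3.5442,-1.1065]}
{"k":20,"ang":[-0.4572,-1.1553,-1.2044],"w":[-0.1469,-5.8264,-0.4652],"tcp":[-0.048,0.0476,0.908],"effort":[-0.7502,4.1885,-1.2005]}
{"k":21,"ang":[-0.4583,-1.2124,-1.208],"w":[-0.0784,-5.5876,-0.2619],"tcp":[-0.0479,0.0235,0.9052],"effort":[-2.3277,4.796,-1.287]}
{"k":22,"ang":[-0.4588,-1.2672,-1.2097],"w":[-0.0216,-5.3551,-0.0836],"tcp":[-0.0469,-0.0004,0.902],"effort":[-3.7983,5.3654,-1.3668]}
{"k":23,"ang":[-0.4589,-1.3196,-1.2098],"w":[0.0191,-5.1392,0.0626],"tcp":[-0.0451,-0.024,0.8983],"effort":[-5.1456,5.8973,-1.4301]}
{"k":24,"ang":[-0.4585,-1.37,-1.2086],"w":[0.0438,-4.9417,0.1785],"tcp":[-0.0425,-0.047,0.8942],"effort":[-6.3635,6.3894,-1.475]}
{"k":25,"ang":[-0.4581,-1.4185,-1.2062],"w":[0.0565,-4.753,0.2827],"tcp":[-0.0393,-0.0695,0.8896],"effort":[-7.4585,6.8363,-1.5196]}
{"k":26,"ang":[-0.4575,-1.4652,-1.2029],"w":[0.057,-4.5748,0.3765],"tcp":[-0.0354,-0.0912,0.8846],"effort":[-8.4312,7.2384,-1.5631]}
{"k":27,"ang":[-0.457,-1.5101,-1.1987],"w":[0.0451,-4.4084,0.4613],"tcp":[-0.0311,-0.1122,0.8791],"effort":[-9.2841,7.5964,-1.6045]}
{"k":28,"ang":[-0.4567,-1.5534,-1.1937],"w":[0.0211,-4.2542,0.539],"tcp":[-0.0264,-0.1324,0.8733],"effort":[-10.0222,7.9113,-1.6433]}
{"k":29,"ang":[-0.4566,-1.5952,-1.188],"w":[-0.0126,-4.1092,0.611],"tcp":[-0.0214,-0.1518,0.8672],"effort":[-10.6564,8.1836,-1.679]}
{"k":30,"ang":[-0.457,-1.6356,-1.1815],"w":[-0.055,-3.9727,0.6785],"tcp":[-0.0162,-0.1703,0.8608],"effort":[-11.195,8.4151,-1.7112]}
{"k":31,"ang":[-0.4578,-1.6747,-1.1744],"w":[-0.1084,-3.8487,0.7431],"tcp":[-0.0108,-0.1878,0.8541],"effort":[-11.6379,8.6101,-1.7395]}
{"k":32,"ang":[-0.4592,-1.7126,-1.1666],"w":[-0.1723,-3.7368,0.8065],"tcp":[-0.0054,-0.2045,0.8473],"effort":[-11.9935,8.7711,-1.7641]}
{"k":33,"ang":[-0.4613,-1.7495,-1.1583],"w":[-0.2457,-3.6355,0.8699],"tcp":[0.0001,-0.2201,0.8404],"effort":[-12.2712,8.901,-1.785]}
{"k":34,"ang":[-0.4641,-1.7854,-1.1492],"w":[-0.3276,-3.5435,0.9347],"tcp":[0.0055,-0.2349,0.8334],"effort":[-12.4801,9.0028,-1.8021]}
{"k":35,"ang":[-0.4678,-1.8204,-1.1396],"w":[-0.417,-3.4594,1.0019],"tcp":[0.0108,-0.2487,0.8263],"effort":[-12.6296,9.0796,-1.8156]}
{"k":36,"ang":[-0.4725,-1.8546,-1.1292],"w":[-0.5131,-3.382,1.0724],"tcp":[0.016,-0.2616,0.8192],"effort":[-12.7284,9.1346,-1.8255]}
{"k":37,"ang":[-0.4781,-1.888,-1.1181],"w":[-0.6152,-3.3099,1.1472],"tcp":[0.021,-0.2736,0.8122],"effort":[-12.7847,9.1714,-1.8321]}
{"k":38,"ang":[-0.4848,-1.9208,-1.1062],"w":[-0.7225,-3.242,1.2269],"tcp":[0.0258,-0.2848,0.8053],"effort":[-12.8064,9.1933,-1.8355]}
{"k":39,"ang":[-0.4926,-1.9529,-1.0935],"w":[-0.8346,-3.1771,1.3125],"tcp":[0.0303,-0.295,0.7984]}
{"summary": "any joint saturated: no"}
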